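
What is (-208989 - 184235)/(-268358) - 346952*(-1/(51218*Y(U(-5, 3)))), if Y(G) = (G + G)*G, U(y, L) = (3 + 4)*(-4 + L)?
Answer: 258355216794/168373310539 ≈ 1.5344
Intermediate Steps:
U(y, L) = -28 + 7*L (U(y, L) = 7*(-4 + L) = -28 + 7*L)
Y(G) = 2*G² (Y(G) = (2*G)*G = 2*G²)
(-208989 - 184235)/(-268358) - 346952*(-1/(51218*Y(U(-5, 3)))) = (-208989 - 184235)/(-268358) - 346952*(-1/(102436*(-28 + 7*3)²)) = -393224*(-1/268358) - 346952*(-1/(102436*(-28 + 21)²)) = 196612/134179 - 346952/((-102436*(-7)²)) = 196612/134179 - 346952/((-102436*49)) = 196612/134179 - 346952/((-51218*98)) = 196612/134179 - 346952/(-5019364) = 196612/134179 - 346952*(-1/5019364) = 196612/134179 + 86738/1254841 = 258355216794/168373310539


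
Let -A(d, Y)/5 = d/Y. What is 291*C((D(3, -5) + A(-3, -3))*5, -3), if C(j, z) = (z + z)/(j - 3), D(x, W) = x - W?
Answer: -291/2 ≈ -145.50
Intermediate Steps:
A(d, Y) = -5*d/Y
C(j, z) = 2*z/(-3 + j) (C(j, z) = (2*z)/(-3 + j) = 2*z/(-3 + j))
291*C((D(3, -5) + A(-3, -3))*5, -3) = 291*(2*(-3)/(-3 + ((3 - 1*(-5)) - 5*(-3)/(-3))*5)) = 291*(2*(-3)/(-3 + ((3 + 5) - 5*(-3)*(-1/3))*5)) = 291*(2*(-3)/(-3 + (8 - 5)*5)) = 291*(2*(-3)/(-3 + 3*5)) = 291*(2*(-3)/(-3 + 15)) = 291*(2*(-3)/12) = 291*(2*(-3)*(1/12)) = 291*(-1/2) = -291/2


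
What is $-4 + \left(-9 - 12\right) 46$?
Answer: $-970$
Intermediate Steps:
$-4 + \left(-9 - 12\right) 46 = -4 - 966 = -970$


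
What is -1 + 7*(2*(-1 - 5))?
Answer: -85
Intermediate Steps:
-1 + 7*(2*(-1 - 5)) = -1 + 7*(2*(-6)) = -1 + 7*(-12) = -1 - 84 = -85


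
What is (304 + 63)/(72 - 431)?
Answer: -367/359 ≈ -1.0223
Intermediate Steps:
(304 + 63)/(72 - 431) = 367/(-359) = 367*(-1/359) = -367/359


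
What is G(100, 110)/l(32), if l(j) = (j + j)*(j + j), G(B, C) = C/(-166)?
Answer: -55/339968 ≈ -0.00016178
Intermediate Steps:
G(B, C) = -C/166 (G(B, C) = C*(-1/166) = -C/166)
l(j) = 4*j² (l(j) = (2*j)*(2*j) = 4*j²)
G(100, 110)/l(32) = (-1/166*110)/((4*32²)) = -55/(83*(4*1024)) = -55/83/4096 = -55/83*1/4096 = -55/339968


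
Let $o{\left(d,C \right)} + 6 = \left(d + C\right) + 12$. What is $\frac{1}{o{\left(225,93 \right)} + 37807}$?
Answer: $\frac{1}{38131} \approx 2.6225 \cdot 10^{-5}$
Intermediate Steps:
$o{\left(d,C \right)} = 6 + C + d$ ($o{\left(d,C \right)} = -6 + \left(\left(d + C\right) + 12\right) = -6 + \left(\left(C + d\right) + 12\right) = -6 + \left(12 + C + d\right) = 6 + C + d$)
$\frac{1}{o{\left(225,93 \right)} + 37807} = \frac{1}{\left(6 + 93 + 225\right) + 37807} = \frac{1}{324 + 37807} = \frac{1}{38131}$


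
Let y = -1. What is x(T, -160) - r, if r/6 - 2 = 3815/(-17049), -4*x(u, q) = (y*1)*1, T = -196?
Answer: -236581/22732 ≈ -10.407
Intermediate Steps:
x(u, q) = ¼ (x(u, q) = -(-1*1)/4 = -(-1)/4 = -¼*(-1) = ¼)
r = 60566/5683 (r = 12 + 6*(3815/(-17049)) = 12 + 6*(3815*(-1/17049)) = 12 + 6*(-3815/17049) = 12 - 7630/5683 = 60566/5683 ≈ 10.657)
x(T, -160) - r = ¼ - 1*60566/5683 = ¼ - 60566/5683 = -236581/22732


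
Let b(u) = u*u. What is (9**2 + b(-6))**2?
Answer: 13689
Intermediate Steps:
b(u) = u**2
(9**2 + b(-6))**2 = (9**2 + (-6)**2)**2 = (81 + 36)**2 = 117**2 = 13689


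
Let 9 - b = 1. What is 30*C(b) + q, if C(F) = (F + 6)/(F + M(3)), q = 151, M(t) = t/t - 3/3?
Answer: 407/2 ≈ 203.50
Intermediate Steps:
b = 8 (b = 9 - 1*1 = 9 - 1 = 8)
M(t) = 0 (M(t) = 1 - 3*1/3 = 1 - 1 = 0)
C(F) = (6 + F)/F (C(F) = (F + 6)/(F + 0) = (6 + F)/F)
30*C(b) + q = 30*((6 + 8)/8) + 151 = 30*((1/8)*14) + 151 = 30*(7/4) + 151 = 105/2 + 151 = 407/2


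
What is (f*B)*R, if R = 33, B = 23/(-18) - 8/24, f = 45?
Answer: -4785/2 ≈ -2392.5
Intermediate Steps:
B = -29/18 (B = 23*(-1/18) - 8*1/24 = -23/18 - 1/3 = -29/18 ≈ -1.6111)
(f*B)*R = (45*(-29/18))*33 = -145/2*33 = -4785/2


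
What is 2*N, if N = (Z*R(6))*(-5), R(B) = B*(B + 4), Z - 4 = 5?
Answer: -5400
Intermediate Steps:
Z = 9 (Z = 4 + 5 = 9)
R(B) = B*(4 + B)
N = -2700 (N = (9*(6*(4 + 6)))*(-5) = (9*(6*10))*(-5) = (9*60)*(-5) = 540*(-5) = -2700)
2*N = 2*(-2700) = -5400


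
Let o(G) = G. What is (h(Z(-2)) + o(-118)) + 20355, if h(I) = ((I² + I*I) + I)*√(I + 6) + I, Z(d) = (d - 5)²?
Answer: 20286 + 4851*√55 ≈ 56262.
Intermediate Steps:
Z(d) = (-5 + d)²
h(I) = I + √(6 + I)*(I + 2*I²) (h(I) = ((I² + I²) + I)*√(6 + I) + I = (2*I² + I)*√(6 + I) + I = (I + 2*I²)*√(6 + I) + I = √(6 + I)*(I + 2*I²) + I = I + √(6 + I)*(I + 2*I²))
(h(Z(-2)) + o(-118)) + 20355 = ((-5 - 2)²*(1 + √(6 + (-5 - 2)²) + 2*(-5 - 2)²*√(6 + (-5 - 2)²)) - 118) + 20355 = ((-7)²*(1 + √(6 + (-7)²) + 2*(-7)²*√(6 + (-7)²)) - 118) + 20355 = (49*(1 + √(6 + 49) + 2*49*√(6 + 49)) - 118) + 20355 = (49*(1 + √55 + 2*49*√55) - 118) + 20355 = (49*(1 + √55 + 98*√55) - 118) + 20355 = (49*(1 + 99*√55) - 118) + 20355 = ((49 + 4851*√55) - 118) + 20355 = (-69 + 4851*√55) + 20355 = 20286 + 4851*√55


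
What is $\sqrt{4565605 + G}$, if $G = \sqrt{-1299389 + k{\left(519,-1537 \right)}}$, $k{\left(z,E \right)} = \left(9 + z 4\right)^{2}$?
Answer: $\sqrt{4565605 + 2 \sqrt{761959}} \approx 2137.1$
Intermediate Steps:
$k{\left(z,E \right)} = \left(9 + 4 z\right)^{2}$
$G = 2 \sqrt{761959}$ ($G = \sqrt{-1299389 + \left(9 + 4 \cdot 519\right)^{2}} = \sqrt{-1299389 + \left(9 + 2076\right)^{2}} = \sqrt{-1299389 + 2085^{2}} = \sqrt{-1299389 + 4347225} = \sqrt{3047836} = 2 \sqrt{761959} \approx 1745.8$)
$\sqrt{4565605 + G} = \sqrt{4565605 + 2 \sqrt{761959}}$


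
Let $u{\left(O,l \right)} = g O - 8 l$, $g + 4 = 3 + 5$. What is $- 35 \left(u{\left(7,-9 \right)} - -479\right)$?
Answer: $-20265$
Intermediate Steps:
$g = 4$ ($g = -4 + \left(3 + 5\right) = -4 + 8 = 4$)
$u{\left(O,l \right)} = - 8 l + 4 O$ ($u{\left(O,l \right)} = 4 O - 8 l = - 8 l + 4 O$)
$- 35 \left(u{\left(7,-9 \right)} - -479\right) = - 35 \left(\left(\left(-8\right) \left(-9\right) + 4 \cdot 7\right) - -479\right) = - 35 \left(\left(72 + 28\right) + 479\right) = - 35 \left(100 + 479\right) = \left(-35\right) 579 = -20265$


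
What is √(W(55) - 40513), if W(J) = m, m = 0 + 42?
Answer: I*√40471 ≈ 201.17*I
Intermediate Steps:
m = 42
W(J) = 42
√(W(55) - 40513) = √(42 - 40513) = √(-40471) = I*√40471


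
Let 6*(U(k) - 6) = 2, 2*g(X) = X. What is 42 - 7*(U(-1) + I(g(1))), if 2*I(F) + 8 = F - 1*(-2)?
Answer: 203/12 ≈ 16.917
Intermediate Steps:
g(X) = X/2
U(k) = 19/3 (U(k) = 6 + (⅙)*2 = 6 + ⅓ = 19/3)
I(F) = -3 + F/2 (I(F) = -4 + (F - 1*(-2))/2 = -4 + (F + 2)/2 = -4 + (2 + F)/2 = -4 + (1 + F/2) = -3 + F/2)
42 - 7*(U(-1) + I(g(1))) = 42 - 7*(19/3 + (-3 + ((½)*1)/2)) = 42 - 7*(19/3 + (-3 + (½)*(½))) = 42 - 7*(19/3 + (-3 + ¼)) = 42 - 7*(19/3 - 11/4) = 42 - 7*43/12 = 42 - 1*301/12 = 42 - 301/12 = 203/12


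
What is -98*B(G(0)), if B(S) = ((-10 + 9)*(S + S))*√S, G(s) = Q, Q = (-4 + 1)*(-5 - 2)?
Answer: 4116*√21 ≈ 18862.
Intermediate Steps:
Q = 21 (Q = -3*(-7) = 21)
G(s) = 21
B(S) = -2*S^(3/2) (B(S) = (-2*S)*√S = -2*S^(3/2))
-98*B(G(0)) = -(-196)*21^(3/2) = -(-196)*21*√21 = -(-4116)*√21 = 4116*√21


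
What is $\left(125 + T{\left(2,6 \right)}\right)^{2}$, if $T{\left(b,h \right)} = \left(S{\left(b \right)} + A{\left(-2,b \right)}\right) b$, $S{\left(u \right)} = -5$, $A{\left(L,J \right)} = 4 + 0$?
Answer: $15129$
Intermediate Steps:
$A{\left(L,J \right)} = 4$
$T{\left(b,h \right)} = - b$ ($T{\left(b,h \right)} = \left(-5 + 4\right) b = - b$)
$\left(125 + T{\left(2,6 \right)}\right)^{2} = \left(125 - 2\right)^{2} = 123^{2} = 15129$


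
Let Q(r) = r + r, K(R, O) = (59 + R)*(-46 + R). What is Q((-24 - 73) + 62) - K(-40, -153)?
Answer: 1564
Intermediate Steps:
K(R, O) = (-46 + R)*(59 + R)
Q(r) = 2*r
Q((-24 - 73) + 62) - K(-40, -153) = 2*((-24 - 73) + 62) - (-2714 + (-40)² + 13*(-40)) = 2*(-97 + 62) - (-2714 + 1600 - 520) = 2*(-35) - 1*(-1634) = -70 + 1634 = 1564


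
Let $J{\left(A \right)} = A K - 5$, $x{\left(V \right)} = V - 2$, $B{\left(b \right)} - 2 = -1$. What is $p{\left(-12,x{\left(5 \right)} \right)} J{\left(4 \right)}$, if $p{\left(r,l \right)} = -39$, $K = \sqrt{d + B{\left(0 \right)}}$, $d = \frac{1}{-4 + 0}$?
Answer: $195 - 78 \sqrt{3} \approx 59.9$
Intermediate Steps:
$B{\left(b \right)} = 1$ ($B{\left(b \right)} = 2 - 1 = 1$)
$d = - \frac{1}{4}$ ($d = \frac{1}{-4} = - \frac{1}{4} \approx -0.25$)
$x{\left(V \right)} = -2 + V$
$K = \frac{\sqrt{3}}{2}$ ($K = \sqrt{- \frac{1}{4} + 1} = \sqrt{\frac{3}{4}} = \frac{\sqrt{3}}{2} \approx 0.86602$)
$J{\left(A \right)} = -5 + \frac{A \sqrt{3}}{2}$ ($J{\left(A \right)} = A \frac{\sqrt{3}}{2} - 5 = \frac{A \sqrt{3}}{2} - 5 = -5 + \frac{A \sqrt{3}}{2}$)
$p{\left(-12,x{\left(5 \right)} \right)} J{\left(4 \right)} = - 39 \left(-5 + \frac{1}{2} \cdot 4 \sqrt{3}\right) = - 39 \left(-5 + 2 \sqrt{3}\right) = 195 - 78 \sqrt{3}$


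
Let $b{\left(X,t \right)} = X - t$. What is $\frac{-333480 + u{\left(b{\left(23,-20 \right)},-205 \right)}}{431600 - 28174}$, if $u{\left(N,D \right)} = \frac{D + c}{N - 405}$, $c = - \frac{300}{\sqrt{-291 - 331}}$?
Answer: $- \frac{120719555}{146040212} - \frac{75 i \sqrt{622}}{22709252966} \approx -0.82662 - 8.2367 \cdot 10^{-8} i$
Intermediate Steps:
$c = \frac{150 i \sqrt{622}}{311}$ ($c = - \frac{300}{\sqrt{-622}} = - \frac{300}{i \sqrt{622}} = - 300 \left(- \frac{i \sqrt{622}}{622}\right) = \frac{150 i \sqrt{622}}{311} \approx 12.029 i$)
$u{\left(N,D \right)} = \frac{D + \frac{150 i \sqrt{622}}{311}}{-405 + N}$ ($u{\left(N,D \right)} = \frac{D + \frac{150 i \sqrt{622}}{311}}{N - 405} = \frac{D + \frac{150 i \sqrt{622}}{311}}{-405 + N}$)
$\frac{-333480 + u{\left(b{\left(23,-20 \right)},-205 \right)}}{431600 - 28174} = \frac{-333480 + \frac{-205 + \frac{150 i \sqrt{622}}{311}}{-405 + \left(23 - -20\right)}}{431600 - 28174} = \frac{-333480 + \frac{-205 + \frac{150 i \sqrt{622}}{311}}{-405 + \left(23 + 20\right)}}{403426} = \left(-333480 + \frac{-205 + \frac{150 i \sqrt{622}}{311}}{-405 + 43}\right) \frac{1}{403426} = \left(-333480 + \frac{-205 + \frac{150 i \sqrt{622}}{311}}{-362}\right) \frac{1}{403426} = \left(-333480 - \frac{-205 + \frac{150 i \sqrt{622}}{311}}{362}\right) \frac{1}{403426} = \left(-333480 + \left(\frac{205}{362} - \frac{75 i \sqrt{622}}{56291}\right)\right) \frac{1}{403426} = \left(- \frac{120719555}{362} - \frac{75 i \sqrt{622}}{56291}\right) \frac{1}{403426} = - \frac{120719555}{146040212} - \frac{75 i \sqrt{622}}{22709252966}$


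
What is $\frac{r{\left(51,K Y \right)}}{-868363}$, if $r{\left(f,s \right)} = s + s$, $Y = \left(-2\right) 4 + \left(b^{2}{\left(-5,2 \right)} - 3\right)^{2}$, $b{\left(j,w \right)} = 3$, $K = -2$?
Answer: $\frac{112}{868363} \approx 0.00012898$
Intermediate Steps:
$Y = 28$ ($Y = \left(-2\right) 4 + \left(3^{2} - 3\right)^{2} = -8 + \left(9 - 3\right)^{2} = -8 + 6^{2} = -8 + 36 = 28$)
$r{\left(f,s \right)} = 2 s$
$\frac{r{\left(51,K Y \right)}}{-868363} = \frac{2 \left(\left(-2\right) 28\right)}{-868363} = 2 \left(-56\right) \left(- \frac{1}{868363}\right) = \left(-112\right) \left(- \frac{1}{868363}\right) = \frac{112}{868363}$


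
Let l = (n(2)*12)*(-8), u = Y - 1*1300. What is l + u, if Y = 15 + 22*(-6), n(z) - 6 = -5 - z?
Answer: -1321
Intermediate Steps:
n(z) = 1 - z (n(z) = 6 + (-5 - z) = 1 - z)
Y = -117 (Y = 15 - 132 = -117)
u = -1417 (u = -117 - 1*1300 = -117 - 1300 = -1417)
l = 96 (l = ((1 - 1*2)*12)*(-8) = ((1 - 2)*12)*(-8) = -1*12*(-8) = -12*(-8) = 96)
l + u = 96 - 1417 = -1321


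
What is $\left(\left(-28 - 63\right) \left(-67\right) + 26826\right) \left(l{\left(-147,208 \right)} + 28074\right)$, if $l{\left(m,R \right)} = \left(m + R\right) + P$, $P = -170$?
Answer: $920691695$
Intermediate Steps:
$l{\left(m,R \right)} = -170 + R + m$ ($l{\left(m,R \right)} = \left(m + R\right) - 170 = \left(R + m\right) - 170 = -170 + R + m$)
$\left(\left(-28 - 63\right) \left(-67\right) + 26826\right) \left(l{\left(-147,208 \right)} + 28074\right) = \left(\left(-28 - 63\right) \left(-67\right) + 26826\right) \left(\left(-170 + 208 - 147\right) + 28074\right) = \left(\left(-91\right) \left(-67\right) + 26826\right) \left(-109 + 28074\right) = \left(6097 + 26826\right) 27965 = 32923 \cdot 27965 = 920691695$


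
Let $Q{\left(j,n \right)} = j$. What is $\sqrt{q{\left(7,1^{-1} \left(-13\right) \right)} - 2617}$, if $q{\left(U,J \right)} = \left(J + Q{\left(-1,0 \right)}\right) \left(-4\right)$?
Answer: $i \sqrt{2561} \approx 50.606 i$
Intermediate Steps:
$q{\left(U,J \right)} = 4 - 4 J$ ($q{\left(U,J \right)} = \left(J - 1\right) \left(-4\right) = \left(-1 + J\right) \left(-4\right) = 4 - 4 J$)
$\sqrt{q{\left(7,1^{-1} \left(-13\right) \right)} - 2617} = \sqrt{\left(4 - 4 \cdot 1^{-1} \left(-13\right)\right) - 2617} = \sqrt{\left(4 - 4 \cdot 1 \left(-13\right)\right) - 2617} = \sqrt{\left(4 - -52\right) - 2617} = \sqrt{\left(4 + 52\right) - 2617} = \sqrt{56 - 2617} = \sqrt{-2561} = i \sqrt{2561}$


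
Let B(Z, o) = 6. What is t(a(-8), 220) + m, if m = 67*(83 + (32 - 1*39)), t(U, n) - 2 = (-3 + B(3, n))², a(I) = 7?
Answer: 5103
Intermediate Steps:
t(U, n) = 11 (t(U, n) = 2 + (-3 + 6)² = 2 + 3² = 2 + 9 = 11)
m = 5092 (m = 67*(83 + (32 - 39)) = 67*(83 - 7) = 67*76 = 5092)
t(a(-8), 220) + m = 11 + 5092 = 5103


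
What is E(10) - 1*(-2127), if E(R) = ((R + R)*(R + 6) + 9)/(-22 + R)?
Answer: 25195/12 ≈ 2099.6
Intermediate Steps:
E(R) = (9 + 2*R*(6 + R))/(-22 + R) (E(R) = ((2*R)*(6 + R) + 9)/(-22 + R) = (2*R*(6 + R) + 9)/(-22 + R) = (9 + 2*R*(6 + R))/(-22 + R))
E(10) - 1*(-2127) = (9 + 2*10² + 12*10)/(-22 + 10) - 1*(-2127) = (9 + 2*100 + 120)/(-12) + 2127 = -(9 + 200 + 120)/12 + 2127 = -1/12*329 + 2127 = -329/12 + 2127 = 25195/12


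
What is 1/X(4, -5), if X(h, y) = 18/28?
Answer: 14/9 ≈ 1.5556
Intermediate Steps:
X(h, y) = 9/14 (X(h, y) = 18*(1/28) = 9/14)
1/X(4, -5) = 1/(9/14) = 14/9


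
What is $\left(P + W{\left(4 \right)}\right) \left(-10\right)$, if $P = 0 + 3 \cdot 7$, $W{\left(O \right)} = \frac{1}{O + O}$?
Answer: $- \frac{845}{4} \approx -211.25$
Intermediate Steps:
$W{\left(O \right)} = \frac{1}{2 O}$
$P = 21$ ($P = 0 + 21 = 21$)
$\left(P + W{\left(4 \right)}\right) \left(-10\right) = \left(21 + \frac{1}{2 \cdot 4}\right) \left(-10\right) = \left(21 + \frac{1}{2} \cdot \frac{1}{4}\right) \left(-10\right) = \left(21 + \frac{1}{8}\right) \left(-10\right) = \frac{169}{8} \left(-10\right) = - \frac{845}{4}$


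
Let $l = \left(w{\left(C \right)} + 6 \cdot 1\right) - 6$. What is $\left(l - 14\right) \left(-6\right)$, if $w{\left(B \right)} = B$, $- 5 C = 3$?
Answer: $\frac{438}{5} \approx 87.6$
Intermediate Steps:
$C = - \frac{3}{5}$ ($C = \left(- \frac{1}{5}\right) 3 = - \frac{3}{5} \approx -0.6$)
$l = - \frac{3}{5}$ ($l = \left(- \frac{3}{5} + 6 \cdot 1\right) - 6 = \left(- \frac{3}{5} + 6\right) - 6 = \frac{27}{5} - 6 = - \frac{3}{5} \approx -0.6$)
$\left(l - 14\right) \left(-6\right) = \left(- \frac{3}{5} - 14\right) \left(-6\right) = \left(- \frac{73}{5}\right) \left(-6\right) = \frac{438}{5}$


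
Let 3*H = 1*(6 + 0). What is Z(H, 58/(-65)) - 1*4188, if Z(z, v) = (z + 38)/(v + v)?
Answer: -122102/29 ≈ -4210.4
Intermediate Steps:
H = 2 (H = (1*(6 + 0))/3 = (1*6)/3 = (⅓)*6 = 2)
Z(z, v) = (38 + z)/(2*v) (Z(z, v) = (38 + z)/((2*v)) = (38 + z)*(1/(2*v)) = (38 + z)/(2*v))
Z(H, 58/(-65)) - 1*4188 = (38 + 2)/(2*((58/(-65)))) - 1*4188 = (½)*40/(58*(-1/65)) - 4188 = (½)*40/(-58/65) - 4188 = (½)*(-65/58)*40 - 4188 = -650/29 - 4188 = -122102/29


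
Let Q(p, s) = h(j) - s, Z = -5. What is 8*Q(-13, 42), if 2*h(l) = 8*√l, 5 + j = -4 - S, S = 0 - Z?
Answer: -336 + 32*I*√14 ≈ -336.0 + 119.73*I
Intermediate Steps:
S = 5 (S = 0 - 1*(-5) = 0 + 5 = 5)
j = -14 (j = -5 + (-4 - 1*5) = -5 + (-4 - 5) = -5 - 9 = -14)
h(l) = 4*√l (h(l) = (8*√l)/2 = 4*√l)
Q(p, s) = -s + 4*I*√14 (Q(p, s) = 4*√(-14) - s = 4*(I*√14) - s = 4*I*√14 - s = -s + 4*I*√14)
8*Q(-13, 42) = 8*(-1*42 + 4*I*√14) = 8*(-42 + 4*I*√14) = -336 + 32*I*√14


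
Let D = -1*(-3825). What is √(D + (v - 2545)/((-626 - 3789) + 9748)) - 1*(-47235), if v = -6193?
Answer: 47235 + √108739800671/5333 ≈ 47297.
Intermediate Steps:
D = 3825
√(D + (v - 2545)/((-626 - 3789) + 9748)) - 1*(-47235) = √(3825 + (-6193 - 2545)/((-626 - 3789) + 9748)) - 1*(-47235) = √(3825 - 8738/(-4415 + 9748)) + 47235 = √(3825 - 8738/5333) + 47235 = √(20389987/5333) + 47235 = √108739800671/5333 + 47235 = 47235 + √108739800671/5333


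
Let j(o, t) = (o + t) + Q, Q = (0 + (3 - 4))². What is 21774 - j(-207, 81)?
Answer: 21899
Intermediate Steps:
Q = 1 (Q = (0 - 1)² = (-1)² = 1)
j(o, t) = 1 + o + t (j(o, t) = (o + t) + 1 = 1 + o + t)
21774 - j(-207, 81) = 21774 - (1 - 207 + 81) = 21774 - 1*(-125) = 21774 + 125 = 21899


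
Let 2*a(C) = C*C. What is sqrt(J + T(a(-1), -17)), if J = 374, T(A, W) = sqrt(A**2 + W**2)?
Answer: sqrt(1496 + 2*sqrt(1157))/2 ≈ 19.774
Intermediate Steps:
a(C) = C**2/2 (a(C) = (C*C)/2 = C**2/2)
sqrt(J + T(a(-1), -17)) = sqrt(374 + sqrt(((1/2)*(-1)**2)**2 + (-17)**2)) = sqrt(374 + sqrt(((1/2)*1)**2 + 289)) = sqrt(374 + sqrt((1/2)**2 + 289)) = sqrt(374 + sqrt(1/4 + 289)) = sqrt(374 + sqrt(1157/4)) = sqrt(374 + sqrt(1157)/2)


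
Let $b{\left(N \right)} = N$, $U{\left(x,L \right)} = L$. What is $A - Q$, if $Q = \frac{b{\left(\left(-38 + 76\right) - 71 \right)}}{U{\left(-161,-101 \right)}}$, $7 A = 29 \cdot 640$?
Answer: $\frac{1874329}{707} \approx 2651.1$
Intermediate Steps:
$A = \frac{18560}{7}$ ($A = \frac{29 \cdot 640}{7} = \frac{1}{7} \cdot 18560 = \frac{18560}{7} \approx 2651.4$)
$Q = \frac{33}{101}$ ($Q = \frac{\left(-38 + 76\right) - 71}{-101} = \left(38 - 71\right) \left(- \frac{1}{101}\right) = \left(-33\right) \left(- \frac{1}{101}\right) = \frac{33}{101} \approx 0.32673$)
$A - Q = \frac{18560}{7} - \frac{33}{101} = \frac{1874329}{707}$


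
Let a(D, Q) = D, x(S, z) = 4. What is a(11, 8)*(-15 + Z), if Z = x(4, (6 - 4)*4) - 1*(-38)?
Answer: 297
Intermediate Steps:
Z = 42 (Z = 4 - 1*(-38) = 4 + 38 = 42)
a(11, 8)*(-15 + Z) = 11*(-15 + 42) = 11*27 = 297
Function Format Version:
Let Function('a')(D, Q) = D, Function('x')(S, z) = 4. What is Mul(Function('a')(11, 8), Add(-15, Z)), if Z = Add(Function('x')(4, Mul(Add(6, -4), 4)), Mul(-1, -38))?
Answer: 297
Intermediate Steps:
Z = 42 (Z = Add(4, Mul(-1, -38)) = Add(4, 38) = 42)
Mul(Function('a')(11, 8), Add(-15, Z)) = Mul(11, Add(-15, 42)) = Mul(11, 27) = 297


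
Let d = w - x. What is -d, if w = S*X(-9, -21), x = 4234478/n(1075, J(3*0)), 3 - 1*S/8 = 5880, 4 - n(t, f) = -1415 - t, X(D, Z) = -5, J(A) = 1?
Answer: -291027521/1247 ≈ -2.3338e+5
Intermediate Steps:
n(t, f) = 1419 + t (n(t, f) = 4 - (-1415 - t) = 4 + (1415 + t) = 1419 + t)
S = -47016 (S = 24 - 8*5880 = 24 - 47040 = -47016)
x = 2117239/1247 (x = 4234478/(1419 + 1075) = 4234478/2494 = 4234478*(1/2494) = 2117239/1247 ≈ 1697.9)
w = 235080 (w = -47016*(-5) = 235080)
d = 291027521/1247 (d = 235080 - 1*2117239/1247 = 235080 - 2117239/1247 = 291027521/1247 ≈ 2.3338e+5)
-d = -1*291027521/1247 = -291027521/1247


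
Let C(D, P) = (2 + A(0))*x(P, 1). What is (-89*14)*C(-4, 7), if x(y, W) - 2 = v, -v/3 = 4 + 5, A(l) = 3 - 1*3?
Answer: 62300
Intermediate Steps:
A(l) = 0 (A(l) = 3 - 3 = 0)
v = -27 (v = -3*(4 + 5) = -3*9 = -27)
x(y, W) = -25 (x(y, W) = 2 - 27 = -25)
C(D, P) = -50 (C(D, P) = (2 + 0)*(-25) = 2*(-25) = -50)
(-89*14)*C(-4, 7) = -89*14*(-50) = -1246*(-50) = 62300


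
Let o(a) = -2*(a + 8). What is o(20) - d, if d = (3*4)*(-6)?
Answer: 16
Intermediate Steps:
o(a) = -16 - 2*a (o(a) = -2*(8 + a) = -16 - 2*a)
d = -72 (d = 12*(-6) = -72)
o(20) - d = (-16 - 2*20) - 1*(-72) = (-16 - 40) + 72 = -56 + 72 = 16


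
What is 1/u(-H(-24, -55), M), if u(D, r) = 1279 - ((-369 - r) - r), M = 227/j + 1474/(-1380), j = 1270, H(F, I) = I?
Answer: 43815/72129184 ≈ 0.00060745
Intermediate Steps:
M = -38968/43815 (M = 227/1270 + 1474/(-1380) = 227*(1/1270) + 1474*(-1/1380) = 227/1270 - 737/690 = -38968/43815 ≈ -0.88938)
u(D, r) = 1648 + 2*r (u(D, r) = 1279 - (-369 - 2*r) = 1279 + (369 + 2*r) = 1648 + 2*r)
1/u(-H(-24, -55), M) = 1/(1648 + 2*(-38968/43815)) = 1/(1648 - 77936/43815) = 1/(72129184/43815) = 43815/72129184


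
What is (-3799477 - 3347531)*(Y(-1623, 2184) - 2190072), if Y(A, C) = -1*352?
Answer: 15654977851392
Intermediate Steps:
Y(A, C) = -352
(-3799477 - 3347531)*(Y(-1623, 2184) - 2190072) = (-3799477 - 3347531)*(-352 - 2190072) = -7147008*(-2190424) = 15654977851392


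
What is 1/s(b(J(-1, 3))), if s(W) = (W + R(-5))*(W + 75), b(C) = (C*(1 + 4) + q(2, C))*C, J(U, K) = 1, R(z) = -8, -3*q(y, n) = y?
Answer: -9/2618 ≈ -0.0034377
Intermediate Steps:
q(y, n) = -y/3
b(C) = C*(-⅔ + 5*C) (b(C) = (C*(1 + 4) - ⅓*2)*C = (C*5 - ⅔)*C = (5*C - ⅔)*C = (-⅔ + 5*C)*C = C*(-⅔ + 5*C))
s(W) = (-8 + W)*(75 + W) (s(W) = (W - 8)*(W + 75) = (-8 + W)*(75 + W))
1/s(b(J(-1, 3))) = 1/(-600 + ((⅓)*1*(-2 + 15*1))² + 67*((⅓)*1*(-2 + 15*1))) = 1/(-600 + ((⅓)*1*(-2 + 15))² + 67*((⅓)*1*(-2 + 15))) = 1/(-600 + ((⅓)*1*13)² + 67*((⅓)*1*13)) = 1/(-600 + (13/3)² + 67*(13/3)) = 1/(-600 + 169/9 + 871/3) = 1/(-2618/9) = -9/2618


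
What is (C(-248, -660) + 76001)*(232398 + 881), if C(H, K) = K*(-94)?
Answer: 32202066439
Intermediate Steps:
C(H, K) = -94*K
(C(-248, -660) + 76001)*(232398 + 881) = (-94*(-660) + 76001)*(232398 + 881) = (62040 + 76001)*233279 = 138041*233279 = 32202066439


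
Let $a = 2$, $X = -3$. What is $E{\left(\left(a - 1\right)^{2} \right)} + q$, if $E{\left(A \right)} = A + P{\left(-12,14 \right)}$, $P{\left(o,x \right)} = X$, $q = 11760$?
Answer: $11758$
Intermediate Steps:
$P{\left(o,x \right)} = -3$
$E{\left(A \right)} = -3 + A$ ($E{\left(A \right)} = A - 3 = -3 + A$)
$E{\left(\left(a - 1\right)^{2} \right)} + q = \left(-3 + \left(2 - 1\right)^{2}\right) + 11760 = \left(-3 + 1^{2}\right) + 11760 = \left(-3 + 1\right) + 11760 = -2 + 11760 = 11758$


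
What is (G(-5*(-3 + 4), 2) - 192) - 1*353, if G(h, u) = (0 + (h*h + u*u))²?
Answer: 296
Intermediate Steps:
G(h, u) = (h² + u²)² (G(h, u) = (0 + (h² + u²))² = (h² + u²)²)
(G(-5*(-3 + 4), 2) - 192) - 1*353 = (((-5*(-3 + 4))² + 2²)² - 192) - 1*353 = (((-5*1)² + 4)² - 192) - 353 = (((-5)² + 4)² - 192) - 353 = ((25 + 4)² - 192) - 353 = (29² - 192) - 353 = (841 - 192) - 353 = 649 - 353 = 296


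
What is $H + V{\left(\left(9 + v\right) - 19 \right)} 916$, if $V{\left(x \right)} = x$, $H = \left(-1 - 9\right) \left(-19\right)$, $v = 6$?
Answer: $-3474$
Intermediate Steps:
$H = 190$ ($H = \left(-10\right) \left(-19\right) = 190$)
$H + V{\left(\left(9 + v\right) - 19 \right)} 916 = 190 + \left(\left(9 + 6\right) - 19\right) 916 = 190 + \left(15 - 19\right) 916 = 190 - 3664 = -3474$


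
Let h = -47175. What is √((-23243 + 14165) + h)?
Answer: I*√56253 ≈ 237.18*I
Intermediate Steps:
√((-23243 + 14165) + h) = √((-23243 + 14165) - 47175) = √(-9078 - 47175) = √(-56253) = I*√56253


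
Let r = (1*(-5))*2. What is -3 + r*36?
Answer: -363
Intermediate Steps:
r = -10 (r = -5*2 = -10)
-3 + r*36 = -3 - 10*36 = -3 - 360 = -363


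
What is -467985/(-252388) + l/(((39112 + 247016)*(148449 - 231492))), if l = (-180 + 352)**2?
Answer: 694984386957053/374810810679972 ≈ 1.8542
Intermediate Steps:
l = 29584 (l = 172**2 = 29584)
-467985/(-252388) + l/(((39112 + 247016)*(148449 - 231492))) = -467985/(-252388) + 29584/(((39112 + 247016)*(148449 - 231492))) = -467985*(-1/252388) + 29584/((286128*(-83043))) = 467985/252388 + 29584/(-23760927504) = 467985/252388 + 29584*(-1/23760927504) = 467985/252388 - 1849/1485057969 = 694984386957053/374810810679972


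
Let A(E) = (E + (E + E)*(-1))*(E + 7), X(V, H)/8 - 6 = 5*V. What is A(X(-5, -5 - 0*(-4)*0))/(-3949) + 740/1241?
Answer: 30273900/4900709 ≈ 6.1775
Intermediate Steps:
X(V, H) = 48 + 40*V (X(V, H) = 48 + 8*(5*V) = 48 + 40*V)
A(E) = -E*(7 + E) (A(E) = (E + (2*E)*(-1))*(7 + E) = (E - 2*E)*(7 + E) = (-E)*(7 + E) = -E*(7 + E))
A(X(-5, -5 - 0*(-4)*0))/(-3949) + 740/1241 = -(48 + 40*(-5))*(7 + (48 + 40*(-5)))/(-3949) + 740/1241 = -(48 - 200)*(7 + (48 - 200))*(-1/3949) + 740*(1/1241) = -1*(-152)*(7 - 152)*(-1/3949) + 740/1241 = -1*(-152)*(-145)*(-1/3949) + 740/1241 = -22040*(-1/3949) + 740/1241 = 22040/3949 + 740/1241 = 30273900/4900709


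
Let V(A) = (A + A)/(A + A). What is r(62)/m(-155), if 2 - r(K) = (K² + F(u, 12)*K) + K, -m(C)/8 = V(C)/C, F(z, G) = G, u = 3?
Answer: -90055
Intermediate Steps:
V(A) = 1 (V(A) = (2*A)/((2*A)) = (2*A)*(1/(2*A)) = 1)
m(C) = -8/C
r(K) = 2 - K² - 13*K (r(K) = 2 - ((K² + 12*K) + K) = 2 - (K² + 13*K) = 2 + (-K² - 13*K) = 2 - K² - 13*K)
r(62)/m(-155) = (2 - 1*62² - 13*62)/((-8/(-155))) = (2 - 1*3844 - 806)/((-8*(-1/155))) = (2 - 3844 - 806)/(8/155) = -4648*155/8 = -90055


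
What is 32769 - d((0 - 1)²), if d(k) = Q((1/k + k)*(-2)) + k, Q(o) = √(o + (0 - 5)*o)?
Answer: 32764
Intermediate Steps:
Q(o) = 2*√(-o) (Q(o) = √(o - 5*o) = √(-4*o) = 2*√(-o))
d(k) = k + 2*√(2*k + 2/k) (d(k) = 2*√(-(1/k + k)*(-2)) + k = 2*√(-(k + 1/k)*(-2)) + k = 2*√(-(-2*k - 2/k)) + k = 2*√(2*k + 2/k) + k = k + 2*√(2*k + 2/k))
32769 - d((0 - 1)²) = 32769 - ((0 - 1)² + 2*√(2*(0 - 1)² + 2/((0 - 1)²))) = 32769 - ((-1)² + 2*√(2*(-1)² + 2/((-1)²))) = 32769 - (1 + 2*√(2*1 + 2/1)) = 32769 - (1 + 2*√(2 + 2*1)) = 32769 - (1 + 2*√(2 + 2)) = 32769 - (1 + 2*√4) = 32769 - (1 + 2*2) = 32769 - (1 + 4) = 32769 - 1*5 = 32769 - 5 = 32764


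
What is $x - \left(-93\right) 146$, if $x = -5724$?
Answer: $7854$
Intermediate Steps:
$x - \left(-93\right) 146 = -5724 - \left(-93\right) 146 = -5724 - -13578 = -5724 + 13578 = 7854$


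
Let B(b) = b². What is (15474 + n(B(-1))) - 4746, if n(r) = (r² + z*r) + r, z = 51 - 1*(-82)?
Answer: 10863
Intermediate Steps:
z = 133 (z = 51 + 82 = 133)
n(r) = r² + 134*r (n(r) = (r² + 133*r) + r = r² + 134*r)
(15474 + n(B(-1))) - 4746 = (15474 + (-1)²*(134 + (-1)²)) - 4746 = (15474 + 1*(134 + 1)) - 4746 = (15474 + 1*135) - 4746 = (15474 + 135) - 4746 = 15609 - 4746 = 10863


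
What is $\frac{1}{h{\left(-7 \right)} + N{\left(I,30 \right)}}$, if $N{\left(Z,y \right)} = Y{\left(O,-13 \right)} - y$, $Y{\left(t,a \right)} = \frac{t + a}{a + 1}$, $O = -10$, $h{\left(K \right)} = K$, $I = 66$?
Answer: $- \frac{12}{421} \approx -0.028504$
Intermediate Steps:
$Y{\left(t,a \right)} = \frac{a + t}{1 + a}$
$N{\left(Z,y \right)} = \frac{23}{12} - y$ ($N{\left(Z,y \right)} = \frac{-13 - 10}{1 - 13} - y = \frac{1}{-12} \left(-23\right) - y = \left(- \frac{1}{12}\right) \left(-23\right) - y = \frac{23}{12} - y$)
$\frac{1}{h{\left(-7 \right)} + N{\left(I,30 \right)}} = \frac{1}{-7 + \left(\frac{23}{12} - 30\right)} = \frac{1}{-7 - \frac{337}{12}} = \frac{1}{- \frac{421}{12}} = - \frac{12}{421}$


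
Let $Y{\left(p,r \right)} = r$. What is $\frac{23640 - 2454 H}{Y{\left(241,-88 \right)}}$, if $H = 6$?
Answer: $- \frac{2229}{22} \approx -101.32$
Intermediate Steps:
$\frac{23640 - 2454 H}{Y{\left(241,-88 \right)}} = \frac{23640 - 14724}{-88} = \left(23640 - 14724\right) \left(- \frac{1}{88}\right) = 8916 \left(- \frac{1}{88}\right) = - \frac{2229}{22}$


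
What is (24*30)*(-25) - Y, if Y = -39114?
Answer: 21114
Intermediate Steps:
(24*30)*(-25) - Y = (24*30)*(-25) - 1*(-39114) = 720*(-25) + 39114 = -18000 + 39114 = 21114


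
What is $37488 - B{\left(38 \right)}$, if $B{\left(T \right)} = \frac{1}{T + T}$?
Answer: $\frac{2849087}{76} \approx 37488.0$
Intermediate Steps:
$B{\left(T \right)} = \frac{1}{2 T}$
$37488 - B{\left(38 \right)} = 37488 - \frac{1}{2 \cdot 38} = 37488 - \frac{1}{2} \cdot \frac{1}{38} = 37488 - \frac{1}{76} = \frac{2849087}{76}$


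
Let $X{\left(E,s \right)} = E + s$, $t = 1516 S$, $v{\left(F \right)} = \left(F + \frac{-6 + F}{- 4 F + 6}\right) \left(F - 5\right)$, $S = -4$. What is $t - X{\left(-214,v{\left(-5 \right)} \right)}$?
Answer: $- \frac{76755}{13} \approx -5904.2$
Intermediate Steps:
$v{\left(F \right)} = \left(-5 + F\right) \left(F + \frac{-6 + F}{6 - 4 F}\right)$ ($v{\left(F \right)} = \left(F + \frac{-6 + F}{6 - 4 F}\right) \left(-5 + F\right) = \left(-5 + F\right) \left(F + \frac{-6 + F}{6 - 4 F}\right)$)
$t = -6064$ ($t = 1516 \left(-4\right) = -6064$)
$t - X{\left(-214,v{\left(-5 \right)} \right)} = -6064 - \left(-214 + \frac{-30 - 27 \left(-5\right)^{2} + 4 \left(-5\right)^{3} + 41 \left(-5\right)}{2 \left(-3 + 2 \left(-5\right)\right)}\right) = -6064 - \left(-214 + \frac{-30 - 675 + 4 \left(-125\right) - 205}{2 \left(-3 - 10\right)}\right) = -6064 - \left(-214 + \frac{-30 - 675 - 500 - 205}{2 \left(-13\right)}\right) = -6064 - \left(-214 + \frac{1}{2} \left(- \frac{1}{13}\right) \left(-1410\right)\right) = -6064 - \left(-214 + \frac{705}{13}\right) = -6064 - - \frac{2077}{13} = -6064 + \frac{2077}{13} = - \frac{76755}{13}$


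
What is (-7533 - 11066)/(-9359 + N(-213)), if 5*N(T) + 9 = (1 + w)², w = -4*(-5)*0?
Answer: 92995/46803 ≈ 1.9869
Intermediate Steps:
w = 0 (w = 20*0 = 0)
N(T) = -8/5 (N(T) = -9/5 + (1 + 0)²/5 = -9/5 + (⅕)*1² = -9/5 + (⅕)*1 = -9/5 + ⅕ = -8/5)
(-7533 - 11066)/(-9359 + N(-213)) = (-7533 - 11066)/(-9359 - 8/5) = -18599/(-46803/5) = -18599*(-5/46803) = 92995/46803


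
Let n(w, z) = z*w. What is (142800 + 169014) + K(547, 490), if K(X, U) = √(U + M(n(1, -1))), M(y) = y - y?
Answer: 311814 + 7*√10 ≈ 3.1184e+5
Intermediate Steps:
n(w, z) = w*z
M(y) = 0
K(X, U) = √U (K(X, U) = √(U + 0) = √U)
(142800 + 169014) + K(547, 490) = (142800 + 169014) + √490 = 311814 + 7*√10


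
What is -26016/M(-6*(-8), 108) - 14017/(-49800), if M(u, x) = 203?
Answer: -1292751349/10109400 ≈ -127.88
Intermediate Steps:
-26016/M(-6*(-8), 108) - 14017/(-49800) = -26016/203 - 14017/(-49800) = -26016*1/203 - 14017*(-1/49800) = -26016/203 + 14017/49800 = -1292751349/10109400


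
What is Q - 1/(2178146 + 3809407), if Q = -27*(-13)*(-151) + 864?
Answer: -312173050762/5987553 ≈ -52137.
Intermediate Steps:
Q = -52137 (Q = 351*(-151) + 864 = -53001 + 864 = -52137)
Q - 1/(2178146 + 3809407) = -52137 - 1/(2178146 + 3809407) = -52137 - 1/5987553 = -312173050762/5987553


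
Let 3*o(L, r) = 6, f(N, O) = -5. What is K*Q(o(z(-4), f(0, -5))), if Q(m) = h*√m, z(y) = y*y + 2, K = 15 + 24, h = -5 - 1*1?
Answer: -234*√2 ≈ -330.93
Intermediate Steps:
h = -6 (h = -5 - 1 = -6)
K = 39
z(y) = 2 + y² (z(y) = y² + 2 = 2 + y²)
o(L, r) = 2 (o(L, r) = (⅓)*6 = 2)
Q(m) = -6*√m
K*Q(o(z(-4), f(0, -5))) = 39*(-6*√2) = -234*√2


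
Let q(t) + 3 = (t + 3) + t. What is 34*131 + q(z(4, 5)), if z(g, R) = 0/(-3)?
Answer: 4454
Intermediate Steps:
z(g, R) = 0 (z(g, R) = 0*(-⅓) = 0)
q(t) = 2*t (q(t) = -3 + ((t + 3) + t) = -3 + ((3 + t) + t) = -3 + (3 + 2*t) = 2*t)
34*131 + q(z(4, 5)) = 34*131 + 2*0 = 4454 + 0 = 4454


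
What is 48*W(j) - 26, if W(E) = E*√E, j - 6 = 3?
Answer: 1270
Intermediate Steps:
j = 9 (j = 6 + 3 = 9)
W(E) = E^(3/2)
48*W(j) - 26 = 48*9^(3/2) - 26 = 48*27 - 26 = 1296 - 26 = 1270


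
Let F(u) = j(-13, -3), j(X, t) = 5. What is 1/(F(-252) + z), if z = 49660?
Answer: 1/49665 ≈ 2.0135e-5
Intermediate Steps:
F(u) = 5
1/(F(-252) + z) = 1/(5 + 49660) = 1/49665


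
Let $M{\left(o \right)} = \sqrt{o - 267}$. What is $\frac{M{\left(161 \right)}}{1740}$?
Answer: $\frac{i \sqrt{106}}{1740} \approx 0.005917 i$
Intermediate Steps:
$M{\left(o \right)} = \sqrt{-267 + o}$
$\frac{M{\left(161 \right)}}{1740} = \frac{\sqrt{-267 + 161}}{1740} = \sqrt{-106} \cdot \frac{1}{1740} = i \sqrt{106} \cdot \frac{1}{1740} = \frac{i \sqrt{106}}{1740}$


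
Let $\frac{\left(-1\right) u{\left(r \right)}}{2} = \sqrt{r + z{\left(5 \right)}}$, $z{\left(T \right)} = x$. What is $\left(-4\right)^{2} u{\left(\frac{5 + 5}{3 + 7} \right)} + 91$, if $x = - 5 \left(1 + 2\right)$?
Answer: $91 - 32 i \sqrt{14} \approx 91.0 - 119.73 i$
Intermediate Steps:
$x = -15$ ($x = \left(-5\right) 3 = -15$)
$z{\left(T \right)} = -15$
$u{\left(r \right)} = - 2 \sqrt{-15 + r}$ ($u{\left(r \right)} = - 2 \sqrt{r - 15} = - 2 \sqrt{-15 + r}$)
$\left(-4\right)^{2} u{\left(\frac{5 + 5}{3 + 7} \right)} + 91 = \left(-4\right)^{2} \left(- 2 \sqrt{-15 + \frac{5 + 5}{3 + 7}}\right) + 91 = 16 \left(- 2 \sqrt{-15 + \frac{10}{10}}\right) + 91 = 16 \left(- 2 \sqrt{-15 + 10 \cdot \frac{1}{10}}\right) + 91 = 16 \left(- 2 \sqrt{-15 + 1}\right) + 91 = 16 \left(- 2 \sqrt{-14}\right) + 91 = 16 \left(- 2 i \sqrt{14}\right) + 91 = - 32 i \sqrt{14} + 91 = 91 - 32 i \sqrt{14}$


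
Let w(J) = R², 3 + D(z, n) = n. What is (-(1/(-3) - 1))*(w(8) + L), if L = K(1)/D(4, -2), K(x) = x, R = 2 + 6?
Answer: 1276/15 ≈ 85.067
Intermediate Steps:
D(z, n) = -3 + n
R = 8
L = -⅕ (L = 1/(-3 - 2) = 1/(-5) = 1*(-⅕) = -⅕ ≈ -0.20000)
w(J) = 64 (w(J) = 8² = 64)
(-(1/(-3) - 1))*(w(8) + L) = (-(1/(-3) - 1))*(64 - ⅕) = -(-⅓ - 1)*(319/5) = -(-4)/3*(319/5) = -1*(-4/3)*(319/5) = (4/3)*(319/5) = 1276/15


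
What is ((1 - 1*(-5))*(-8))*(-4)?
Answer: 192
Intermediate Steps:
((1 - 1*(-5))*(-8))*(-4) = ((1 + 5)*(-8))*(-4) = (6*(-8))*(-4) = -48*(-4) = 192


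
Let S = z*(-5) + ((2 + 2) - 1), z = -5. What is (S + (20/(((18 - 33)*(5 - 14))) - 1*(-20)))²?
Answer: 1690000/729 ≈ 2318.2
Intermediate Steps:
S = 28 (S = -5*(-5) + ((2 + 2) - 1) = 25 + (4 - 1) = 25 + 3 = 28)
(S + (20/(((18 - 33)*(5 - 14))) - 1*(-20)))² = (28 + (20/(((18 - 33)*(5 - 14))) - 1*(-20)))² = (28 + (20/((-15*(-9))) + 20))² = (28 + (20/135 + 20))² = (28 + (20*(1/135) + 20))² = (28 + (4/27 + 20))² = (28 + 544/27)² = (1300/27)² = 1690000/729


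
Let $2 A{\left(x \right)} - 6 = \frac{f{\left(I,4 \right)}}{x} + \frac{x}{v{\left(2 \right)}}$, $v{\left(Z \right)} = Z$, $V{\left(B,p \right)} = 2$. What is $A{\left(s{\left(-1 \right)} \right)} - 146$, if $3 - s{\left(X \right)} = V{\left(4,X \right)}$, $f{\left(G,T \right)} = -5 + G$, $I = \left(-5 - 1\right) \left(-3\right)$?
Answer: $- \frac{545}{4} \approx -136.25$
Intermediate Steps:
$I = 18$ ($I = \left(-6\right) \left(-3\right) = 18$)
$s{\left(X \right)} = 1$ ($s{\left(X \right)} = 3 - 2 = 1$)
$A{\left(x \right)} = 3 + \frac{x}{4} + \frac{13}{2 x}$ ($A{\left(x \right)} = 3 + \frac{\frac{-5 + 18}{x} + \frac{x}{2}}{2} = 3 + \frac{\frac{13}{x} + x \frac{1}{2}}{2} = 3 + \frac{\frac{13}{x} + \frac{x}{2}}{2} = 3 + \frac{\frac{x}{2} + \frac{13}{x}}{2} = 3 + \left(\frac{x}{4} + \frac{13}{2 x}\right) = 3 + \frac{x}{4} + \frac{13}{2 x}$)
$A{\left(s{\left(-1 \right)} \right)} - 146 = \frac{26 + 1 \left(12 + 1\right)}{4 \cdot 1} - 146 = \frac{1}{4} \cdot 1 \left(26 + 1 \cdot 13\right) - 146 = \frac{1}{4} \cdot 1 \left(26 + 13\right) - 146 = \frac{1}{4} \cdot 1 \cdot 39 - 146 = \frac{39}{4} - 146 = - \frac{545}{4}$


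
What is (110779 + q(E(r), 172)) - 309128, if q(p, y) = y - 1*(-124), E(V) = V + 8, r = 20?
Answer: -198053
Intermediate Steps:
E(V) = 8 + V
q(p, y) = 124 + y (q(p, y) = y + 124 = 124 + y)
(110779 + q(E(r), 172)) - 309128 = (110779 + (124 + 172)) - 309128 = (110779 + 296) - 309128 = 111075 - 309128 = -198053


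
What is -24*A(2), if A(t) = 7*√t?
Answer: -168*√2 ≈ -237.59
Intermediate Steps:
-24*A(2) = -168*√2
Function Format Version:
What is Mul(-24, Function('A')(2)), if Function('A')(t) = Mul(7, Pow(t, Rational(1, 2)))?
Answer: Mul(-168, Pow(2, Rational(1, 2))) ≈ -237.59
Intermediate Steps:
Mul(-24, Function('A')(2)) = Mul(-24, Mul(7, Pow(2, Rational(1, 2)))) = Mul(-168, Pow(2, Rational(1, 2)))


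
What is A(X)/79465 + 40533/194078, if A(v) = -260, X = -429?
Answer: 634098913/3084481654 ≈ 0.20558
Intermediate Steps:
A(X)/79465 + 40533/194078 = -260/79465 + 40533/194078 = -260*1/79465 + 40533*(1/194078) = -52/15893 + 40533/194078 = 634098913/3084481654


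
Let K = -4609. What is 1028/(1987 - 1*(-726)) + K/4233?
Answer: -8152693/11484129 ≈ -0.70991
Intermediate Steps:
1028/(1987 - 1*(-726)) + K/4233 = 1028/(1987 - 1*(-726)) - 4609/4233 = 1028/(1987 + 726) - 4609*1/4233 = 1028/2713 - 4609/4233 = -8152693/11484129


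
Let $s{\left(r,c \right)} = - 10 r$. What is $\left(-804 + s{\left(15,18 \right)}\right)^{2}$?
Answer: $910116$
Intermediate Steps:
$\left(-804 + s{\left(15,18 \right)}\right)^{2} = \left(-804 - 150\right)^{2} = \left(-954\right)^{2} = 910116$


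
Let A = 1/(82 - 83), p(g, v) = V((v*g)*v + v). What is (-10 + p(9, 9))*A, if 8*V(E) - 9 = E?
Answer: -667/8 ≈ -83.375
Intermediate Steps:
V(E) = 9/8 + E/8
p(g, v) = 9/8 + v/8 + g*v²/8 (p(g, v) = 9/8 + ((v*g)*v + v)/8 = 9/8 + ((g*v)*v + v)/8 = 9/8 + (g*v² + v)/8 = 9/8 + (v + g*v²)/8 = 9/8 + (v/8 + g*v²/8) = 9/8 + v/8 + g*v²/8)
A = -1 (A = 1/(-1) = -1)
(-10 + p(9, 9))*A = (-10 + (9/8 + (⅛)*9*(1 + 9*9)))*(-1) = (-10 + (9/8 + (⅛)*9*(1 + 81)))*(-1) = (-10 + (9/8 + (⅛)*9*82))*(-1) = (-10 + (9/8 + 369/4))*(-1) = (-10 + 747/8)*(-1) = (667/8)*(-1) = -667/8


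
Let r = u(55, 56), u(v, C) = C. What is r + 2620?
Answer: 2676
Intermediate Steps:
r = 56
r + 2620 = 56 + 2620 = 2676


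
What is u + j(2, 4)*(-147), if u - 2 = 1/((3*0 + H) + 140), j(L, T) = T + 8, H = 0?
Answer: -246679/140 ≈ -1762.0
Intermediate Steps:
j(L, T) = 8 + T
u = 281/140 (u = 2 + 1/((3*0 + 0) + 140) = 2 + 1/((0 + 0) + 140) = 2 + 1/(0 + 140) = 2 + 1/140 = 281/140 ≈ 2.0071)
u + j(2, 4)*(-147) = 281/140 + (8 + 4)*(-147) = 281/140 + 12*(-147) = 281/140 - 1764 = -246679/140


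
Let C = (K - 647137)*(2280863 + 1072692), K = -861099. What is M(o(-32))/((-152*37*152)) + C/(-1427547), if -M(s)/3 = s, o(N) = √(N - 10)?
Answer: 5057952378980/1427547 + 3*I*√42/854848 ≈ 3.5431e+6 + 2.2743e-5*I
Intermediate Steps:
o(N) = √(-10 + N)
M(s) = -3*s
C = -5057952378980 (C = (-861099 - 647137)*(2280863 + 1072692) = -1508236*3353555 = -5057952378980)
M(o(-32))/((-152*37*152)) + C/(-1427547) = (-3*√(-10 - 32))/((-152*37*152)) - 5057952378980/(-1427547) = (-3*I*√42)/((-5624*152)) - 5057952378980*(-1/1427547) = -3*I*√42/(-854848) + 5057952378980/1427547 = -3*I*√42*(-1/854848) + 5057952378980/1427547 = 3*I*√42/854848 + 5057952378980/1427547 = 5057952378980/1427547 + 3*I*√42/854848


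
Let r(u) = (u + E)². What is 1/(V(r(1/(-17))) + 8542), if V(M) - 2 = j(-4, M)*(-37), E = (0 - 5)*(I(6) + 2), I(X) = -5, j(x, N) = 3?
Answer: 1/8433 ≈ 0.00011858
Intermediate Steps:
E = 15 (E = (0 - 5)*(-5 + 2) = -5*(-3) = 15)
r(u) = (15 + u)² (r(u) = (u + 15)² = (15 + u)²)
V(M) = -109 (V(M) = 2 + 3*(-37) = 2 - 111 = -109)
1/(V(r(1/(-17))) + 8542) = 1/(-109 + 8542) = 1/8433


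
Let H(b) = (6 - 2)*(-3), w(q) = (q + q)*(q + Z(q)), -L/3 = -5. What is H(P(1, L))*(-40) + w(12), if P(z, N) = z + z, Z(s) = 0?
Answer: 768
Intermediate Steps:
L = 15 (L = -3*(-5) = 15)
P(z, N) = 2*z
w(q) = 2*q**2 (w(q) = (q + q)*(q + 0) = (2*q)*q = 2*q**2)
H(b) = -12 (H(b) = 4*(-3) = -12)
H(P(1, L))*(-40) + w(12) = -12*(-40) + 2*12**2 = 480 + 2*144 = 480 + 288 = 768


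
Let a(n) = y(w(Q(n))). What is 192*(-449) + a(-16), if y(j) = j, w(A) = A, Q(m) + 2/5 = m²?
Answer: -429762/5 ≈ -85952.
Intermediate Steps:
Q(m) = -⅖ + m²
a(n) = -⅖ + n²
192*(-449) + a(-16) = 192*(-449) + (-⅖ + (-16)²) = -86208 + (-⅖ + 256) = -86208 + 1278/5 = -429762/5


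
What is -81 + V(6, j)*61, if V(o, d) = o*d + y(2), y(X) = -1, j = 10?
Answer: 3518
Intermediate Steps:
V(o, d) = -1 + d*o (V(o, d) = o*d - 1 = d*o - 1 = -1 + d*o)
-81 + V(6, j)*61 = -81 + (-1 + 10*6)*61 = -81 + (-1 + 60)*61 = -81 + 59*61 = -81 + 3599 = 3518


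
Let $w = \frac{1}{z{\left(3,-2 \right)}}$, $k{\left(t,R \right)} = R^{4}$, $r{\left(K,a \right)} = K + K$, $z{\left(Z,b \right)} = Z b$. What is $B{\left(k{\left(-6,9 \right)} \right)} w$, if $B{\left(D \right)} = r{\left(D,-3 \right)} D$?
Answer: $-14348907$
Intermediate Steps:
$r{\left(K,a \right)} = 2 K$
$B{\left(D \right)} = 2 D^{2}$ ($B{\left(D \right)} = 2 D D = 2 D^{2}$)
$w = - \frac{1}{6}$ ($w = \frac{1}{3 \left(-2\right)} = \frac{1}{-6} = - \frac{1}{6} \approx -0.16667$)
$B{\left(k{\left(-6,9 \right)} \right)} w = 2 \left(9^{4}\right)^{2} \left(- \frac{1}{6}\right) = 2 \cdot 6561^{2} \left(- \frac{1}{6}\right) = 2 \cdot 43046721 \left(- \frac{1}{6}\right) = 86093442 \left(- \frac{1}{6}\right) = -14348907$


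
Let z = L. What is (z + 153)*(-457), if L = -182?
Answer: 13253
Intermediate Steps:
z = -182
(z + 153)*(-457) = (-182 + 153)*(-457) = -29*(-457) = 13253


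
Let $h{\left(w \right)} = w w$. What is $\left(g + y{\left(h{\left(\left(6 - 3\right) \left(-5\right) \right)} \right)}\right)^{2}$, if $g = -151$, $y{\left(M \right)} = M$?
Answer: $5476$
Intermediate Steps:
$h{\left(w \right)} = w^{2}$
$\left(g + y{\left(h{\left(\left(6 - 3\right) \left(-5\right) \right)} \right)}\right)^{2} = \left(-151 + \left(\left(6 - 3\right) \left(-5\right)\right)^{2}\right)^{2} = \left(-151 + \left(3 \left(-5\right)\right)^{2}\right)^{2} = \left(-151 + \left(-15\right)^{2}\right)^{2} = \left(-151 + 225\right)^{2} = 74^{2} = 5476$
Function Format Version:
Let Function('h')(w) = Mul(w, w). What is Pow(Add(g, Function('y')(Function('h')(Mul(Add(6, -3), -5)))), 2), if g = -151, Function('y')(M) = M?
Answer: 5476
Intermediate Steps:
Function('h')(w) = Pow(w, 2)
Pow(Add(g, Function('y')(Function('h')(Mul(Add(6, -3), -5)))), 2) = Pow(Add(-151, Pow(Mul(Add(6, -3), -5), 2)), 2) = Pow(Add(-151, Pow(Mul(3, -5), 2)), 2) = Pow(Add(-151, Pow(-15, 2)), 2) = Pow(Add(-151, 225), 2) = Pow(74, 2) = 5476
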